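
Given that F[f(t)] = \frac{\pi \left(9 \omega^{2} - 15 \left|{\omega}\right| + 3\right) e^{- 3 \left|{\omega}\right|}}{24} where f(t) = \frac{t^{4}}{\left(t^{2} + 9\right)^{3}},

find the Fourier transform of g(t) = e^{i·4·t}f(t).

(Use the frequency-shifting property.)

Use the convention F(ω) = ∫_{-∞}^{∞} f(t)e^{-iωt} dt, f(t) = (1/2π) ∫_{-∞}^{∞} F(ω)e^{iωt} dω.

F[g](ω) = \frac{\pi \left(3 \left(\omega - 4\right)^{2} - 5 \left|{\omega - 4}\right| + 1\right) e^{- 3 \left|{\omega - 4}\right|}}{8}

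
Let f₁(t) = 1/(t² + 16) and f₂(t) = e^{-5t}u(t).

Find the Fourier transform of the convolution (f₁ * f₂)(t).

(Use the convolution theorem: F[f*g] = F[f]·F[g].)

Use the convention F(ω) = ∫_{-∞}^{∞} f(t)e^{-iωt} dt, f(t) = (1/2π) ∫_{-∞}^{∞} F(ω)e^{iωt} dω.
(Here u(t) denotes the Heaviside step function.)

F[f₁*f₂](ω) = \frac{\pi e^{- 4 \left|{\omega}\right|}}{4 \left(i \omega + 5\right)}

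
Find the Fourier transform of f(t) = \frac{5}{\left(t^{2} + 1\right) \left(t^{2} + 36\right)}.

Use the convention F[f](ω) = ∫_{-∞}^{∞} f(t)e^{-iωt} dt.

F(ω) = \frac{\pi e^{- \left|{\omega}\right|}}{7} - \frac{\pi e^{- 6 \left|{\omega}\right|}}{42}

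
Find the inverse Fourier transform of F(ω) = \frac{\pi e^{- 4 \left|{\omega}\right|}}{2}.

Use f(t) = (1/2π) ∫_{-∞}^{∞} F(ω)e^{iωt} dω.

f(t) = \frac{2}{t^{2} + 16}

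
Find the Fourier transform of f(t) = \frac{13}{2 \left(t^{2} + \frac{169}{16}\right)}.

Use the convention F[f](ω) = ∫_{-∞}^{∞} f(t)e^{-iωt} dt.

F(ω) = 2 \pi e^{- \frac{13 \left|{\omega}\right|}{4}}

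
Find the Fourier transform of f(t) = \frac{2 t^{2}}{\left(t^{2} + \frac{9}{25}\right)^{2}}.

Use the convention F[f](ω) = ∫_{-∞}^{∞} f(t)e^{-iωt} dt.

F(ω) = \frac{\pi \left(5 - 3 \left|{\omega}\right|\right) e^{- \frac{3 \left|{\omega}\right|}{5}}}{3}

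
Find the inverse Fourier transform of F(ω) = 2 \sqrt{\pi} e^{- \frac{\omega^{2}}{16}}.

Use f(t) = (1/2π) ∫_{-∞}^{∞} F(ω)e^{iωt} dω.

f(t) = 4 e^{- 4 t^{2}}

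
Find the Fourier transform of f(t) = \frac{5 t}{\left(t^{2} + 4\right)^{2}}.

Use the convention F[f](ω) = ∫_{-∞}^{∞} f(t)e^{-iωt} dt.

F(ω) = - \frac{5 i \pi \omega e^{- 2 \left|{\omega}\right|}}{4}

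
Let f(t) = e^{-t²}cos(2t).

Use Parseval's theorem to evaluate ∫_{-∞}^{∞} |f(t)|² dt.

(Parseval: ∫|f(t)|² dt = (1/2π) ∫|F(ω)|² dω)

∫|f(t)|² dt = \frac{\sqrt{2} \sqrt{\pi} \left(1 + e^{2}\right)}{4 e^{2}}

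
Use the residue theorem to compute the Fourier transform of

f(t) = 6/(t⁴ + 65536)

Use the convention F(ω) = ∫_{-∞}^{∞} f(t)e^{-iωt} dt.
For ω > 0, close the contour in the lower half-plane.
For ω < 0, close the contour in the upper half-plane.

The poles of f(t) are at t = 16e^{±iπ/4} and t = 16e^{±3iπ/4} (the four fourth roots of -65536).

Let g(z) = f(z)e^{-iωz}; for large |z| the factor e^{-iωz} decays in the lower half-plane when ω > 0 and in the upper half-plane when ω < 0.

Case ω > 0 (lower half-plane, clockwise contour ⇒ F(ω) = -2πi·ΣRes):
  Res_{z = - 8 \sqrt{2} - 8 \sqrt{2} i} g(z) = \frac{3 \sqrt{2} i \left(1 - i\right) e^{8 \sqrt{2} \omega \left(-1 + i\right)}}{16384}
  Res_{z = 8 \sqrt{2} - 8 \sqrt{2} i} g(z) = \frac{3 \sqrt{2} i \left(1 + i\right) e^{- 8 \sqrt{2} \omega \left(1 + i\right)}}{16384}
  F(ω) = -2πi·ΣRes = \frac{3 \sqrt{2} \pi \left(1 - i\right) \left(e^{16 \sqrt{2} i \omega} + i\right) e^{- 8 \sqrt{2} \omega \left(1 + i\right)}}{8192} = \frac{3 \sqrt{2} \pi \left(\sin{\left(8 \sqrt{2} \omega \right)} + \cos{\left(8 \sqrt{2} \omega \right)}\right) e^{- 8 \sqrt{2} \omega}}{4096}

Case ω < 0 (upper half-plane, counterclockwise contour ⇒ F(ω) = +2πi·ΣRes):
  Res_{z = 8 \sqrt{2} + 8 \sqrt{2} i} g(z) = \frac{3 \sqrt{2} i \left(-1 + i\right) e^{8 \sqrt{2} \omega \left(1 - i\right)}}{16384}
  Res_{z = - 8 \sqrt{2} + 8 \sqrt{2} i} g(z) = \frac{3 \sqrt{2} \left(1 - i\right) e^{8 \sqrt{2} \omega \left(1 + i\right)}}{16384}
  F(ω) = 2πi·ΣRes = - \frac{3 \sqrt{2} i \pi \left(i \left(1 - i\right) e^{8 \sqrt{2} \omega \left(1 - i\right)} - \left(1 - i\right) e^{8 \sqrt{2} \omega \left(1 + i\right)}\right)}{8192} = \frac{3 \sqrt{2} \pi \left(- \sin{\left(8 \sqrt{2} \omega \right)} + \cos{\left(8 \sqrt{2} \omega \right)}\right) e^{8 \sqrt{2} \omega}}{4096}

Both cases combine into a single formula in |ω|:

F(ω) = \frac{3 \sqrt{2} \pi \left(\sin{\left(8 \sqrt{2} \left|{\omega}\right| \right)} + \cos{\left(8 \sqrt{2} \left|{\omega}\right| \right)}\right) e^{- 8 \sqrt{2} \left|{\omega}\right|}}{4096}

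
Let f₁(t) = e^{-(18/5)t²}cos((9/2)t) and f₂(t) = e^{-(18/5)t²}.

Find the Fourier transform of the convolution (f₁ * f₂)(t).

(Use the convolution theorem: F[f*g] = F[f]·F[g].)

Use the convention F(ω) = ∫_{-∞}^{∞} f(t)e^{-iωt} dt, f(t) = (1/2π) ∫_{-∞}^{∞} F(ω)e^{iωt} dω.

F[f₁*f₂](ω) = \frac{5 \pi \left(e^{\frac{5 \omega}{4}} + 1\right) e^{- \frac{5 \omega^{2}}{36} - \frac{5 \omega}{8} - \frac{45}{32}}}{36}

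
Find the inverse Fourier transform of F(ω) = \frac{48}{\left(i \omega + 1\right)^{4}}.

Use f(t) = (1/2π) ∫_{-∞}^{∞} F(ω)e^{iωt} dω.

f(t) = 8 t^{3} e^{- t} u\left(t\right)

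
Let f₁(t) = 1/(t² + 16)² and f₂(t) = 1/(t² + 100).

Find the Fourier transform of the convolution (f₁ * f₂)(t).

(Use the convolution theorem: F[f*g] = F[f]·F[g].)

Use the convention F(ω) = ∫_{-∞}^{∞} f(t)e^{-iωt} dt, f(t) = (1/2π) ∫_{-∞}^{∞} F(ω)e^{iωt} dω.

F[f₁*f₂](ω) = \frac{\pi^{2} \left(4 \left|{\omega}\right| + 1\right) e^{- 14 \left|{\omega}\right|}}{1280}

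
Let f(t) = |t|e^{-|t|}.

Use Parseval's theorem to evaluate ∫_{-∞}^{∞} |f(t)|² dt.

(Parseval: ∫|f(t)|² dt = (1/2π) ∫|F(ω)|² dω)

∫|f(t)|² dt = \frac{1}{2}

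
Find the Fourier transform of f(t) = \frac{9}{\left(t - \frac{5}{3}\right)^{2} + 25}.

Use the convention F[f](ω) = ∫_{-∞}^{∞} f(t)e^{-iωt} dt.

F(ω) = \frac{9 \pi e^{- \frac{5 i \omega}{3} - 5 \left|{\omega}\right|}}{5}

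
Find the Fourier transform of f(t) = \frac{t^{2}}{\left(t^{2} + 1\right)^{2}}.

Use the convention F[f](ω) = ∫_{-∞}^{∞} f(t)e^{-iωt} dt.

F(ω) = \frac{\pi \left(1 - \left|{\omega}\right|\right) e^{- \left|{\omega}\right|}}{2}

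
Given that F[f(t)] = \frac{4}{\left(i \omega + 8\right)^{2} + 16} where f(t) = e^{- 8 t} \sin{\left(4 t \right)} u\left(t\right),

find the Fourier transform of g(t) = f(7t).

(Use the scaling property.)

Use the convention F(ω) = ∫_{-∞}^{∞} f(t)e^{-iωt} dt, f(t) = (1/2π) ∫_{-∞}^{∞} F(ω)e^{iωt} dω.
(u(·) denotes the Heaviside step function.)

F[g](ω) = \frac{28}{\left(i \omega + 56\right)^{2} + 784}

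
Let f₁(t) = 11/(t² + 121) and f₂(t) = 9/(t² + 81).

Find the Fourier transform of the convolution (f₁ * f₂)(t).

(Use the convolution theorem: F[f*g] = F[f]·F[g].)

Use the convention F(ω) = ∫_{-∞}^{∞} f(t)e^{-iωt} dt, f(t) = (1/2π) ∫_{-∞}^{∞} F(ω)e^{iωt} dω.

F[f₁*f₂](ω) = \pi^{2} e^{- 20 \left|{\omega}\right|}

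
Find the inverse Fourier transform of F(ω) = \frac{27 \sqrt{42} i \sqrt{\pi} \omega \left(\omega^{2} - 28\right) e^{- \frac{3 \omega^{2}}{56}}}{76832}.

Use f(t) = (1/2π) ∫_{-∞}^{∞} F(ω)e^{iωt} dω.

f(t) = 4 t^{3} e^{- \frac{14 t^{2}}{3}}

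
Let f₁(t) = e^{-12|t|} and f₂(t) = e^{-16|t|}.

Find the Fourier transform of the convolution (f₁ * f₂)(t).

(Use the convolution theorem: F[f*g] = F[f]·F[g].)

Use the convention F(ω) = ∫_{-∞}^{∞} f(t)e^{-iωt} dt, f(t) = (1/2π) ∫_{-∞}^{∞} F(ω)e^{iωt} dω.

F[f₁*f₂](ω) = \frac{768}{\left(\omega^{2} + 144\right) \left(\omega^{2} + 256\right)}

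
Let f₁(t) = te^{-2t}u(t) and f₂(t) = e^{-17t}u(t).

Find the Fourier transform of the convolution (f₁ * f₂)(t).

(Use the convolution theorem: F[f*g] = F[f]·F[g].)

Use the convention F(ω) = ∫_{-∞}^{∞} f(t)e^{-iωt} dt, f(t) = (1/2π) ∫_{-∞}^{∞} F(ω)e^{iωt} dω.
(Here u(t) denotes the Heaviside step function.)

F[f₁*f₂](ω) = \frac{1}{\left(i \omega + 2\right)^{2} \left(i \omega + 17\right)}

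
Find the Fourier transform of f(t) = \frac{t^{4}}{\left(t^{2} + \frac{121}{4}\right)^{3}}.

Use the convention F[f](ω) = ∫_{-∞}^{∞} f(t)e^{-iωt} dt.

F(ω) = \frac{\pi \left(121 \omega^{2} - 110 \left|{\omega}\right| + 12\right) e^{- \frac{11 \left|{\omega}\right|}{2}}}{176}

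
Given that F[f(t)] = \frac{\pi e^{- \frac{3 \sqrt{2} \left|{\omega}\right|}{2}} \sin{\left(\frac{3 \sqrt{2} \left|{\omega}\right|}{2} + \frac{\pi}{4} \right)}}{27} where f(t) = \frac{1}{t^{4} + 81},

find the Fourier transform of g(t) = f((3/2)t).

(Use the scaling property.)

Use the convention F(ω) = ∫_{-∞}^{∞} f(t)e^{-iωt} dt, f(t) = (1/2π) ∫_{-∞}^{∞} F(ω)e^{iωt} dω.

F[g](ω) = \frac{2 \pi e^{- \sqrt{2} \left|{\omega}\right|} \sin{\left(\sqrt{2} \left|{\omega}\right| + \frac{\pi}{4} \right)}}{81}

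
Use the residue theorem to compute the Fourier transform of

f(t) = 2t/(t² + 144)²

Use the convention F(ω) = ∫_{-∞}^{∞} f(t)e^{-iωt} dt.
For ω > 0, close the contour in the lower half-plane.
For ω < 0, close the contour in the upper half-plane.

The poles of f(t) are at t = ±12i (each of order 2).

Let g(z) = f(z)e^{-iωz}; for large |z| the factor e^{-iωz} decays in the lower half-plane when ω > 0 and in the upper half-plane when ω < 0.

Case ω > 0 (lower half-plane, clockwise contour ⇒ F(ω) = -2πi·ΣRes):
  Res_{z = - 12 i} g(z) = \frac{\omega e^{- 12 \omega}}{24} (pole of order 2)
  F(ω) = -2πi·ΣRes = - \frac{i \pi \omega e^{- 12 \omega}}{12}

Case ω < 0 (upper half-plane, counterclockwise contour ⇒ F(ω) = +2πi·ΣRes):
  Res_{z = 12 i} g(z) = - \frac{\omega e^{12 \omega}}{24} (pole of order 2)
  F(ω) = 2πi·ΣRes = - \frac{i \pi \omega e^{12 \omega}}{12}

Both cases combine into a single formula in |ω|:

F(ω) = - \frac{i \pi \omega e^{- 12 \left|{\omega}\right|}}{12}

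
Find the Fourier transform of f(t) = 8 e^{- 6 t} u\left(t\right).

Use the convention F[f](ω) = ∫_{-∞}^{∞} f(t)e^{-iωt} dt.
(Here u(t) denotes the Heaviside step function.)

F(ω) = \frac{8}{i \omega + 6}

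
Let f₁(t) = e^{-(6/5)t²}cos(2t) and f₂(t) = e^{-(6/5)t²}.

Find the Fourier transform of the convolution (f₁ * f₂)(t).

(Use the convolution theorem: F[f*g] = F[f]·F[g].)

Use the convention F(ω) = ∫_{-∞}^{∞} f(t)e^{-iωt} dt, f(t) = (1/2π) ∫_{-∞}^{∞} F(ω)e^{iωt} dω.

F[f₁*f₂](ω) = \frac{5 \pi \left(e^{\frac{5 \omega}{3}} + 1\right) e^{- \frac{5 \omega^{2}}{12} - \frac{5 \omega}{6} - \frac{5}{6}}}{12}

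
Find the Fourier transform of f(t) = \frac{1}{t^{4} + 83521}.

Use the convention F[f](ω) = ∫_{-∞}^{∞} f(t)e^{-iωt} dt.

F(ω) = \frac{\pi e^{- \frac{17 \sqrt{2} \left|{\omega}\right|}{2}} \sin{\left(\frac{17 \sqrt{2} \left|{\omega}\right|}{2} + \frac{\pi}{4} \right)}}{4913}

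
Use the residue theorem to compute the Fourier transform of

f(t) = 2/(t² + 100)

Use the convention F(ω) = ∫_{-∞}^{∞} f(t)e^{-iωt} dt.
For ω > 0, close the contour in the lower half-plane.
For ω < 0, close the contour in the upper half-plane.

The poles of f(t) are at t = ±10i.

Let g(z) = f(z)e^{-iωz}; for large |z| the factor e^{-iωz} decays in the lower half-plane when ω > 0 and in the upper half-plane when ω < 0.

Case ω > 0 (lower half-plane, clockwise contour ⇒ F(ω) = -2πi·ΣRes):
  Res_{z = - 10 i} g(z) = \frac{i e^{- 10 \omega}}{10}
  F(ω) = -2πi·ΣRes = \frac{\pi e^{- 10 \omega}}{5}

Case ω < 0 (upper half-plane, counterclockwise contour ⇒ F(ω) = +2πi·ΣRes):
  Res_{z = 10 i} g(z) = - \frac{i e^{10 \omega}}{10}
  F(ω) = 2πi·ΣRes = \frac{\pi e^{10 \omega}}{5}

Both cases combine into a single formula in |ω|:

F(ω) = \frac{\pi e^{- 10 \left|{\omega}\right|}}{5}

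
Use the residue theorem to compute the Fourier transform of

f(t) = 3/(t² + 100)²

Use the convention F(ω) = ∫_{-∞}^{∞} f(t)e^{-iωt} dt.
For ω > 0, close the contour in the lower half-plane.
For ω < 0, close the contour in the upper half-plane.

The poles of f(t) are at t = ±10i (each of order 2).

Let g(z) = f(z)e^{-iωz}; for large |z| the factor e^{-iωz} decays in the lower half-plane when ω > 0 and in the upper half-plane when ω < 0.

Case ω > 0 (lower half-plane, clockwise contour ⇒ F(ω) = -2πi·ΣRes):
  Res_{z = - 10 i} g(z) = \frac{3 i \left(10 \omega + 1\right) e^{- 10 \omega}}{4000} (pole of order 2)
  F(ω) = -2πi·ΣRes = \frac{3 \pi \left(10 \omega + 1\right) e^{- 10 \omega}}{2000}

Case ω < 0 (upper half-plane, counterclockwise contour ⇒ F(ω) = +2πi·ΣRes):
  Res_{z = 10 i} g(z) = \frac{3 i \left(10 \omega - 1\right) e^{10 \omega}}{4000} (pole of order 2)
  F(ω) = 2πi·ΣRes = \frac{3 \pi \left(1 - 10 \omega\right) e^{10 \omega}}{2000}

Both cases combine into a single formula in |ω|:

F(ω) = \frac{3 \pi \left(10 \left|{\omega}\right| + 1\right) e^{- 10 \left|{\omega}\right|}}{2000}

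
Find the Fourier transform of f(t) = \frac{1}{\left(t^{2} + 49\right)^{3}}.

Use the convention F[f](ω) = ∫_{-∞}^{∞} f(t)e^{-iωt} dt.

F(ω) = \frac{\pi \left(49 \omega^{2} + 21 \left|{\omega}\right| + 3\right) e^{- 7 \left|{\omega}\right|}}{134456}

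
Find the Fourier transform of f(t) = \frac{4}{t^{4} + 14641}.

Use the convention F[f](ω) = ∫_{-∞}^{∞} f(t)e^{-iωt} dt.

F(ω) = \frac{4 \pi e^{- \frac{11 \sqrt{2} \left|{\omega}\right|}{2}} \sin{\left(\frac{11 \sqrt{2} \left|{\omega}\right|}{2} + \frac{\pi}{4} \right)}}{1331}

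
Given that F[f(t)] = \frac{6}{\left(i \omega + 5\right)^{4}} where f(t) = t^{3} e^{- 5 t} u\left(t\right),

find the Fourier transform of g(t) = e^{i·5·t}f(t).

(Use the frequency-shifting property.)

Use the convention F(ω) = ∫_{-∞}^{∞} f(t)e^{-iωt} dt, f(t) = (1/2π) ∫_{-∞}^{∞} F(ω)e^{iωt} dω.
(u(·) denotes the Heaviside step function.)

F[g](ω) = \frac{6}{\left(i \left(\omega - 5\right) + 5\right)^{4}}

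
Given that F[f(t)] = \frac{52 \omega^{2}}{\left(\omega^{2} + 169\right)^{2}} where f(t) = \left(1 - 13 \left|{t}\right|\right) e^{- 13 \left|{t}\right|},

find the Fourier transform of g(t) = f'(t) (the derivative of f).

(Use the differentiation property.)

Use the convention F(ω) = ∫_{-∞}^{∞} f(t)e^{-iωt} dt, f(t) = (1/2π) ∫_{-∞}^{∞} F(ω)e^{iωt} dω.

F[g](ω) = \frac{52 i \omega^{3}}{\left(\omega^{2} + 169\right)^{2}}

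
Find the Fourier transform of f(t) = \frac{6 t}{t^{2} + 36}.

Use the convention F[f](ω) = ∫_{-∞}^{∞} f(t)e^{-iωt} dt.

F(ω) = - 6 i \pi e^{- 6 \left|{\omega}\right|} \operatorname{sign}{\left(\omega \right)}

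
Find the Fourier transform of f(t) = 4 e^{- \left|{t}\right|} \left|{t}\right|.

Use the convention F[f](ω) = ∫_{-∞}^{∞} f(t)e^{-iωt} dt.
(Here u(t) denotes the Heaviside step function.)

F(ω) = \frac{8 \left(1 - \omega^{2}\right)}{\left(\omega^{2} + 1\right)^{2}}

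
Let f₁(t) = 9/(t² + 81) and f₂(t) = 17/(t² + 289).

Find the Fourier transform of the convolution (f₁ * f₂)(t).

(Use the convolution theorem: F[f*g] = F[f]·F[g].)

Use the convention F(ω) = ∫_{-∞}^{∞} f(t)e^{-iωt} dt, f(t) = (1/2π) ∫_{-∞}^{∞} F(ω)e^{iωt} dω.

F[f₁*f₂](ω) = \pi^{2} e^{- 26 \left|{\omega}\right|}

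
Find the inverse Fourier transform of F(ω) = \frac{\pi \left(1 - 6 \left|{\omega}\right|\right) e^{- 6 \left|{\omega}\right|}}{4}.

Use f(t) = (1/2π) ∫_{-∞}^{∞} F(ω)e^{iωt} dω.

f(t) = \frac{3 t^{2}}{\left(t^{2} + 36\right)^{2}}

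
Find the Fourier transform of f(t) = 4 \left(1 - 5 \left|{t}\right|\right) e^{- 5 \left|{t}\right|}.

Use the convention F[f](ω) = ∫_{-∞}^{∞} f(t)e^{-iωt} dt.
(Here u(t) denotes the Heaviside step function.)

F(ω) = \frac{80 \omega^{2}}{\left(\omega^{2} + 25\right)^{2}}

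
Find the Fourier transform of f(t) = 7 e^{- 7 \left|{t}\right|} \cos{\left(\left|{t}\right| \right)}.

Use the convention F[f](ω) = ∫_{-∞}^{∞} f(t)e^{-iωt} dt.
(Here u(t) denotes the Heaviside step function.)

F(ω) = \frac{98 \left(\omega^{2} + 50\right)}{\omega^{4} + 96 \omega^{2} + 2500}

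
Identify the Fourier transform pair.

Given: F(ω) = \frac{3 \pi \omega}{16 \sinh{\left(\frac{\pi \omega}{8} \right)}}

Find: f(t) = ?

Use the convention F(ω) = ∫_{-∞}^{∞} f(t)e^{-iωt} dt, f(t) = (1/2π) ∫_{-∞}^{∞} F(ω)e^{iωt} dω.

f(t) = \frac{3}{\cosh^{2}{\left(4 t \right)}}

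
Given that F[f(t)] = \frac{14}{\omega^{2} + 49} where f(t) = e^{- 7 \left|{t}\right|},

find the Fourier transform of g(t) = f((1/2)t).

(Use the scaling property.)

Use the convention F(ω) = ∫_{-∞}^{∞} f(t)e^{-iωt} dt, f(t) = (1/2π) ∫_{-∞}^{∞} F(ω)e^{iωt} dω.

F[g](ω) = \frac{28}{4 \omega^{2} + 49}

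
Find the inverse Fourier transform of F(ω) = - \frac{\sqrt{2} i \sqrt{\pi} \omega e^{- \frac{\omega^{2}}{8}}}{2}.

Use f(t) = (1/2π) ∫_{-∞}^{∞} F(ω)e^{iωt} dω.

f(t) = 4 t e^{- 2 t^{2}}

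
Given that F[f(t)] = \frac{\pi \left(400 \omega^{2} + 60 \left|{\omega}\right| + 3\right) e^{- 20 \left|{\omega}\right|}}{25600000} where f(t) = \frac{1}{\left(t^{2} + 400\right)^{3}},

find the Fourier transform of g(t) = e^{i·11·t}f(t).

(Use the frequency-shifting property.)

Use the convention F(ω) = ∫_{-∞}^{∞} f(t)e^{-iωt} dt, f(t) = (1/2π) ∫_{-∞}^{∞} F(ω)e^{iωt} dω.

F[g](ω) = \frac{\pi \left(400 \left(\omega - 11\right)^{2} + 60 \left|{\omega - 11}\right| + 3\right) e^{- 20 \left|{\omega - 11}\right|}}{25600000}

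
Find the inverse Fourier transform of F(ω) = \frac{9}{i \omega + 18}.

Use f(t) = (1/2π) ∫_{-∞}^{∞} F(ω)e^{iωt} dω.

f(t) = 9 e^{- 18 t} u\left(t\right)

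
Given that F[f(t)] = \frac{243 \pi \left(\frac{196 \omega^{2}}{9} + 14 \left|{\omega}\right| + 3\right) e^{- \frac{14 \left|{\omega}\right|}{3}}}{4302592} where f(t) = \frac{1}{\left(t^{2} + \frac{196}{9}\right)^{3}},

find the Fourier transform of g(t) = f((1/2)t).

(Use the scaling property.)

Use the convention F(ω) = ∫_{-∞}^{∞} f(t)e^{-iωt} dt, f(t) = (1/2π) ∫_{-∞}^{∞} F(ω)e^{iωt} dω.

F[g](ω) = \frac{27 \pi \left(784 \omega^{2} + 252 \left|{\omega}\right| + 27\right) e^{- \frac{28 \left|{\omega}\right|}{3}}}{2151296}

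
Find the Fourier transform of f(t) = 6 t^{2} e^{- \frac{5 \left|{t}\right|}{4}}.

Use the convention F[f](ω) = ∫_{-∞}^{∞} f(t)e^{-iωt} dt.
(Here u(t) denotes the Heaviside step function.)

F(ω) = \frac{7680 \left(25 - 48 \omega^{2}\right)}{\left(16 \omega^{2} + 25\right)^{3}}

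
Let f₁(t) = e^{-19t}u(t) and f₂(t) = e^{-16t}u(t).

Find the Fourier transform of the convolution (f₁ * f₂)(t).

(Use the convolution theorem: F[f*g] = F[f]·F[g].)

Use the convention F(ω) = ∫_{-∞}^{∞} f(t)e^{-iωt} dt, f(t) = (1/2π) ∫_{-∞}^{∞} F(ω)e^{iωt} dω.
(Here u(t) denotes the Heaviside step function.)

F[f₁*f₂](ω) = \frac{1}{\left(i \omega + 16\right) \left(i \omega + 19\right)}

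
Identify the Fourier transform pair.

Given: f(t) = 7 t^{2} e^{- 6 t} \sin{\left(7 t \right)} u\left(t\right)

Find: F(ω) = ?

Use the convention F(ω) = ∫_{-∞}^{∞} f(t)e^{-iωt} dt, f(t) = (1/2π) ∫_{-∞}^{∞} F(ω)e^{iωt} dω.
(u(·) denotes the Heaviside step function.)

F(ω) = \frac{98 \left(3 \left(i \omega + 6\right)^{2} - 49\right)}{\left(\left(i \omega + 6\right)^{2} + 49\right)^{3}}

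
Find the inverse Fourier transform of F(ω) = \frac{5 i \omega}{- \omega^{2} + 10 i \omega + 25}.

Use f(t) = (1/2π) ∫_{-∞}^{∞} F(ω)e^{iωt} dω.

f(t) = 5 \left(1 - 5 t\right) e^{- 5 t} u\left(t\right)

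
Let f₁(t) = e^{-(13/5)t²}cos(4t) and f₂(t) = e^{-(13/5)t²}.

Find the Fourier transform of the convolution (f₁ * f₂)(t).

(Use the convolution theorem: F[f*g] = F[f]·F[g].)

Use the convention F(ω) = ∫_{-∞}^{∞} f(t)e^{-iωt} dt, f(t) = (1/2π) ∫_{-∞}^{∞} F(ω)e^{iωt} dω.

F[f₁*f₂](ω) = \frac{5 \pi \left(e^{\frac{20 \omega}{13}} + 1\right) e^{- \frac{5 \omega^{2}}{26} - \frac{10 \omega}{13} - \frac{20}{13}}}{26}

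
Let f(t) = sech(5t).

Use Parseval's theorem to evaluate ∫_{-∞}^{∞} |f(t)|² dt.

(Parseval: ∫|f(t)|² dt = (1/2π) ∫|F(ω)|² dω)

∫|f(t)|² dt = \frac{2}{5}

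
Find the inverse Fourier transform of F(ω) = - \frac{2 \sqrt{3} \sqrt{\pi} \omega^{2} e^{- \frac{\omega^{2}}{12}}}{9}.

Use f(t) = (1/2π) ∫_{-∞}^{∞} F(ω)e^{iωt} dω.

f(t) = 2 \left(12 t^{2} - 2\right) e^{- 3 t^{2}}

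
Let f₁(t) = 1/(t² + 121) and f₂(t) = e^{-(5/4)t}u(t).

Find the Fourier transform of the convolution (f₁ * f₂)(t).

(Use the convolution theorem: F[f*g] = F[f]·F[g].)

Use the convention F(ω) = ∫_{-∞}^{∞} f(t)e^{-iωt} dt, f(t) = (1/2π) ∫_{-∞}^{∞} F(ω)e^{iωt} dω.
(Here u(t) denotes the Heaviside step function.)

F[f₁*f₂](ω) = \frac{4 \pi e^{- 11 \left|{\omega}\right|}}{11 \left(4 i \omega + 5\right)}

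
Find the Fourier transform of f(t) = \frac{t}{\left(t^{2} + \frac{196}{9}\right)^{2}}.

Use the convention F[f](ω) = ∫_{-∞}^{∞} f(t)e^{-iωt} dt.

F(ω) = - \frac{3 i \pi \omega e^{- \frac{14 \left|{\omega}\right|}{3}}}{28}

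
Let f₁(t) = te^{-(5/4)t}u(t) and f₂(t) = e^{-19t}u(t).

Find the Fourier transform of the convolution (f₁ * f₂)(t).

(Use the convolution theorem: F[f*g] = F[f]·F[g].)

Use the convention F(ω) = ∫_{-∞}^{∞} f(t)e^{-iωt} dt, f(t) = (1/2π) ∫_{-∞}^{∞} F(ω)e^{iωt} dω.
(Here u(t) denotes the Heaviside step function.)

F[f₁*f₂](ω) = \frac{16}{\left(i \omega + 19\right) \left(4 i \omega + 5\right)^{2}}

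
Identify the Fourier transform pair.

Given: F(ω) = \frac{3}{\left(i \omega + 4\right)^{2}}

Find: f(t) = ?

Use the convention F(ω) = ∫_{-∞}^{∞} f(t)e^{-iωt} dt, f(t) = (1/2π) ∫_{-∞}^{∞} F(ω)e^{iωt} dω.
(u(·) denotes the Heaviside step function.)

f(t) = 3 t e^{- 4 t} u\left(t\right)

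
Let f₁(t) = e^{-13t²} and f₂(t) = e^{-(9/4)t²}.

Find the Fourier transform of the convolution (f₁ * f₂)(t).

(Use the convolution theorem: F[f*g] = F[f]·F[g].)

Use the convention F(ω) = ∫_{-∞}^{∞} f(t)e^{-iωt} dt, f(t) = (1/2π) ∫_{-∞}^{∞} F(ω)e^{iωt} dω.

F[f₁*f₂](ω) = \frac{2 \sqrt{13} \pi e^{- \frac{61 \omega^{2}}{468}}}{39}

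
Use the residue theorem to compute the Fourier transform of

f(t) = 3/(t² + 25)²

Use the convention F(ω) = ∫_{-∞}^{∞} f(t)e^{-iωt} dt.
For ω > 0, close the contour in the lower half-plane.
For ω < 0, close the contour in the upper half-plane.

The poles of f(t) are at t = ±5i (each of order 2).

Let g(z) = f(z)e^{-iωz}; for large |z| the factor e^{-iωz} decays in the lower half-plane when ω > 0 and in the upper half-plane when ω < 0.

Case ω > 0 (lower half-plane, clockwise contour ⇒ F(ω) = -2πi·ΣRes):
  Res_{z = - 5 i} g(z) = \frac{3 i \left(5 \omega + 1\right) e^{- 5 \omega}}{500} (pole of order 2)
  F(ω) = -2πi·ΣRes = \frac{3 \pi \left(5 \omega + 1\right) e^{- 5 \omega}}{250}

Case ω < 0 (upper half-plane, counterclockwise contour ⇒ F(ω) = +2πi·ΣRes):
  Res_{z = 5 i} g(z) = \frac{3 i \left(5 \omega - 1\right) e^{5 \omega}}{500} (pole of order 2)
  F(ω) = 2πi·ΣRes = \frac{3 \pi \left(1 - 5 \omega\right) e^{5 \omega}}{250}

Both cases combine into a single formula in |ω|:

F(ω) = \frac{3 \pi \left(5 \left|{\omega}\right| + 1\right) e^{- 5 \left|{\omega}\right|}}{250}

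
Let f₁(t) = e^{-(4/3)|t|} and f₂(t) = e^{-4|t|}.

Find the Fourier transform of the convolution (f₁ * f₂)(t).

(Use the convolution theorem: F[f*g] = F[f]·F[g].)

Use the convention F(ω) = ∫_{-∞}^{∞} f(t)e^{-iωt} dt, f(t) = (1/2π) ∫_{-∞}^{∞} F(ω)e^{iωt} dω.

F[f₁*f₂](ω) = \frac{192}{\left(\omega^{2} + 16\right) \left(9 \omega^{2} + 16\right)}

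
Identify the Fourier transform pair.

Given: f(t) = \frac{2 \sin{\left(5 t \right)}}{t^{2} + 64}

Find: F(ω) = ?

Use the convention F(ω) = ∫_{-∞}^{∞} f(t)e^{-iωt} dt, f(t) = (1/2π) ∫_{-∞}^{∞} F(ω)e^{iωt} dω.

F(ω) = \frac{i \pi e^{- 8 \left|{\omega + 5}\right|}}{8} - \frac{i \pi e^{- 8 \left|{\omega - 5}\right|}}{8}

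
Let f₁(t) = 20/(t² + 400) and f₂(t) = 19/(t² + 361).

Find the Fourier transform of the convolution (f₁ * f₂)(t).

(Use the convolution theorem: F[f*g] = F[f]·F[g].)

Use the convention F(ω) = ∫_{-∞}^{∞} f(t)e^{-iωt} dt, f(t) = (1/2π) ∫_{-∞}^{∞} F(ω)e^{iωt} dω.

F[f₁*f₂](ω) = \pi^{2} e^{- 39 \left|{\omega}\right|}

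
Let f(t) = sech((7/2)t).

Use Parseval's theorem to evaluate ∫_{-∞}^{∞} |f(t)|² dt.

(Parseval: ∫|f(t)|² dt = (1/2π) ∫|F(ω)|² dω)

∫|f(t)|² dt = \frac{4}{7}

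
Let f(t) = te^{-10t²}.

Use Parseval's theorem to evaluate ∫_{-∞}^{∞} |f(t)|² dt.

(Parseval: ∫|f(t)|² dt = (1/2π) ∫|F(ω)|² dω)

∫|f(t)|² dt = \frac{\sqrt{5} \sqrt{\pi}}{400}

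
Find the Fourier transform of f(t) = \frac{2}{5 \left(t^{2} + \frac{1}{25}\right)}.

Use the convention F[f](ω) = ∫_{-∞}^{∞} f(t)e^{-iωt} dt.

F(ω) = 2 \pi e^{- \frac{\left|{\omega}\right|}{5}}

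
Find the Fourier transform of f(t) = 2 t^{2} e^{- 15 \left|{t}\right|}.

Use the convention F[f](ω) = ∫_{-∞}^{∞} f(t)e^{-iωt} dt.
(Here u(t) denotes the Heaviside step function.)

F(ω) = \frac{360 \left(75 - \omega^{2}\right)}{\left(\omega^{2} + 225\right)^{3}}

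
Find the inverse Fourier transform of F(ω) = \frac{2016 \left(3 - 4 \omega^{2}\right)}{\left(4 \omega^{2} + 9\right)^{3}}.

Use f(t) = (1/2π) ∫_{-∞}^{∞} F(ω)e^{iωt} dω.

f(t) = 7 t^{2} e^{- \frac{3 \left|{t}\right|}{2}}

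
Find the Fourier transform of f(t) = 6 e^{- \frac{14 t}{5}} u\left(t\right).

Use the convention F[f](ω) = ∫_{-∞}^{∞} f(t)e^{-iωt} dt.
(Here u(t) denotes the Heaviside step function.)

F(ω) = \frac{30}{5 i \omega + 14}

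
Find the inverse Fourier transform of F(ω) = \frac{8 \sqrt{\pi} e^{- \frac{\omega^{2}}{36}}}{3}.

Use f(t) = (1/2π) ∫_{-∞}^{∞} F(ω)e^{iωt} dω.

f(t) = 8 e^{- 9 t^{2}}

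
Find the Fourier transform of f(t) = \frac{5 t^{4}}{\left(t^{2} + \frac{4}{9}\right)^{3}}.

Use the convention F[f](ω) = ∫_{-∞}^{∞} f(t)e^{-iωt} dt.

F(ω) = \frac{5 \pi \left(4 \omega^{2} - 30 \left|{\omega}\right| + 27\right) e^{- \frac{2 \left|{\omega}\right|}{3}}}{48}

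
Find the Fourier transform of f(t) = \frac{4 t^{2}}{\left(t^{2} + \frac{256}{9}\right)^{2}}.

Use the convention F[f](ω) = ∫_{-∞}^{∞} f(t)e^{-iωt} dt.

F(ω) = \frac{\pi \left(3 - 16 \left|{\omega}\right|\right) e^{- \frac{16 \left|{\omega}\right|}{3}}}{8}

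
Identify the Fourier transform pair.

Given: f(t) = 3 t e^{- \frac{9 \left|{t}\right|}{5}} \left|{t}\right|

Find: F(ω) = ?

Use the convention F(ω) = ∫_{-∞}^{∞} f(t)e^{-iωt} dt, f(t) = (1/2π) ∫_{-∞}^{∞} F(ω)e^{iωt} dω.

F(ω) = \frac{7500 i \omega \left(25 \omega^{2} - 243\right)}{\left(25 \omega^{2} + 81\right)^{3}}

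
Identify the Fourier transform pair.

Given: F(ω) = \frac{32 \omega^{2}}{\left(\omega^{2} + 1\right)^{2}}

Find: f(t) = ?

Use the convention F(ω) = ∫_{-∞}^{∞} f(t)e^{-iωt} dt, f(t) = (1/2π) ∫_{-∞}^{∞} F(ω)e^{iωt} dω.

f(t) = 8 \left(1 - \left|{t}\right|\right) e^{- \left|{t}\right|}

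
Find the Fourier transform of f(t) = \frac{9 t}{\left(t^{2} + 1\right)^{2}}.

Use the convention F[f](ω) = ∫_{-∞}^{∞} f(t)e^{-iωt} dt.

F(ω) = - \frac{9 i \pi \omega e^{- \left|{\omega}\right|}}{2}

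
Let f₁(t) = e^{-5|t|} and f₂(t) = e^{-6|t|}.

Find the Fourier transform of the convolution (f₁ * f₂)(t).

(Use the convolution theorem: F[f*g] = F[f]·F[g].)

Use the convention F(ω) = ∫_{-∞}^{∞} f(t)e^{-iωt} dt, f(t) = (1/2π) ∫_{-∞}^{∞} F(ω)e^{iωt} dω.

F[f₁*f₂](ω) = \frac{120}{\left(\omega^{2} + 25\right) \left(\omega^{2} + 36\right)}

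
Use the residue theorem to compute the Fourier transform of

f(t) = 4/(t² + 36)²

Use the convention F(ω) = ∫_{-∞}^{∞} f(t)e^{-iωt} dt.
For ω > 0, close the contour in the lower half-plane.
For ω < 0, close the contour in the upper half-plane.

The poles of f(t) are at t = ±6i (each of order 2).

Let g(z) = f(z)e^{-iωz}; for large |z| the factor e^{-iωz} decays in the lower half-plane when ω > 0 and in the upper half-plane when ω < 0.

Case ω > 0 (lower half-plane, clockwise contour ⇒ F(ω) = -2πi·ΣRes):
  Res_{z = - 6 i} g(z) = \frac{i \left(6 \omega + 1\right) e^{- 6 \omega}}{216} (pole of order 2)
  F(ω) = -2πi·ΣRes = \frac{\pi \left(6 \omega + 1\right) e^{- 6 \omega}}{108}

Case ω < 0 (upper half-plane, counterclockwise contour ⇒ F(ω) = +2πi·ΣRes):
  Res_{z = 6 i} g(z) = \frac{i \left(6 \omega - 1\right) e^{6 \omega}}{216} (pole of order 2)
  F(ω) = 2πi·ΣRes = \frac{\pi \left(1 - 6 \omega\right) e^{6 \omega}}{108}

Both cases combine into a single formula in |ω|:

F(ω) = \frac{\pi \left(6 \left|{\omega}\right| + 1\right) e^{- 6 \left|{\omega}\right|}}{108}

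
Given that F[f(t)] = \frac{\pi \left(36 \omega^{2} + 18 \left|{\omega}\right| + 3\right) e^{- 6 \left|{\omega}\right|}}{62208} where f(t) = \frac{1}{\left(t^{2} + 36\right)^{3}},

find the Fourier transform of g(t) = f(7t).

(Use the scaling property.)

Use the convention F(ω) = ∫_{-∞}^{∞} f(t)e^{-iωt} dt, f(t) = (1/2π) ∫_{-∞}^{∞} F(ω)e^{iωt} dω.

F[g](ω) = \frac{\pi \left(12 \omega^{2} + 42 \left|{\omega}\right| + 49\right) e^{- \frac{6 \left|{\omega}\right|}{7}}}{7112448}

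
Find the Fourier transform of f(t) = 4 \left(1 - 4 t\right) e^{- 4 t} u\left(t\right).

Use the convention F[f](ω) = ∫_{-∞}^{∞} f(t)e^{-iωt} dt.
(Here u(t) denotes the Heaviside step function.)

F(ω) = \frac{4 i \omega}{- \omega^{2} + 8 i \omega + 16}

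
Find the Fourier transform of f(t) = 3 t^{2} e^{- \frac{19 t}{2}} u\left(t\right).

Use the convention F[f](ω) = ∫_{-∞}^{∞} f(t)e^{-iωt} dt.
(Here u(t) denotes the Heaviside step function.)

F(ω) = \frac{48}{\left(2 i \omega + 19\right)^{3}}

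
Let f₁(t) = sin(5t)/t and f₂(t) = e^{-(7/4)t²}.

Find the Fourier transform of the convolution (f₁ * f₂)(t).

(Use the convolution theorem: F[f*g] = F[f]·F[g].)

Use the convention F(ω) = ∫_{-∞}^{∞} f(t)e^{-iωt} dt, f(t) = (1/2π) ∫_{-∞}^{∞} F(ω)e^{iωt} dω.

F[f₁*f₂](ω) = \begin{cases} \frac{2 \sqrt{7} \pi^{\frac{3}{2}} e^{- \frac{\omega^{2}}{7}}}{7} & \text{for}\: \omega > -5 \wedge \omega < 5 \\0 & \text{otherwise} \end{cases}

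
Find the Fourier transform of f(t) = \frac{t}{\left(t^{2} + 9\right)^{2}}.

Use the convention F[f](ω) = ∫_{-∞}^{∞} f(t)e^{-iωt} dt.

F(ω) = - \frac{i \pi \omega e^{- 3 \left|{\omega}\right|}}{6}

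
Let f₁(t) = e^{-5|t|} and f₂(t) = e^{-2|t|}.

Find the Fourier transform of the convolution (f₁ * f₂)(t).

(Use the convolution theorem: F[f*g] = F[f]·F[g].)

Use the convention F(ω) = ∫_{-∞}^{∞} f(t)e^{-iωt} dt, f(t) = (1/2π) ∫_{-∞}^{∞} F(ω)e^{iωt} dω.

F[f₁*f₂](ω) = \frac{40}{\left(\omega^{2} + 4\right) \left(\omega^{2} + 25\right)}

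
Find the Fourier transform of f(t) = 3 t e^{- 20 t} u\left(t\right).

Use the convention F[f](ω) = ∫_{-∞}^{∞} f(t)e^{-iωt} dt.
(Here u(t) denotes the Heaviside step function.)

F(ω) = \frac{3}{\left(i \omega + 20\right)^{2}}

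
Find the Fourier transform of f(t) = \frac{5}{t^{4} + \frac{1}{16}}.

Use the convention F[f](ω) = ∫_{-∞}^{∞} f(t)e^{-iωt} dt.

F(ω) = 40 \pi e^{- \frac{\sqrt{2} \left|{\omega}\right|}{4}} \sin{\left(\frac{\sqrt{2} \left|{\omega}\right|}{4} + \frac{\pi}{4} \right)}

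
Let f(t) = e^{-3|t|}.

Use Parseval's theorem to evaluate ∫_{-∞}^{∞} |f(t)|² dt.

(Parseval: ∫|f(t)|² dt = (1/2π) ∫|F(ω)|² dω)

∫|f(t)|² dt = \frac{1}{3}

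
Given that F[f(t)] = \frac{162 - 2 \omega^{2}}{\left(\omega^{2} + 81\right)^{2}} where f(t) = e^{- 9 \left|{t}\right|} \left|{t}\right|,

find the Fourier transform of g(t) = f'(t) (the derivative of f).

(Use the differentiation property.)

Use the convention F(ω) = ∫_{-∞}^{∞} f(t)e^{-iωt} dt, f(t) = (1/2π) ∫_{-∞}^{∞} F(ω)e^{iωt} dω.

F[g](ω) = - \frac{2 i \omega \left(\omega^{2} - 81\right)}{\left(\omega^{2} + 81\right)^{2}}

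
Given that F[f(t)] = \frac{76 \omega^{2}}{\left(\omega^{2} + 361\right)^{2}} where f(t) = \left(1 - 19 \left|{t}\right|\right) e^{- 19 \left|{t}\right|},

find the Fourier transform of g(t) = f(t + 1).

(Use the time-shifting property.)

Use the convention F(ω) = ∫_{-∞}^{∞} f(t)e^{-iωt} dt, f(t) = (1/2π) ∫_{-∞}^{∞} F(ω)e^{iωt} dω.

F[g](ω) = \frac{76 \omega^{2} e^{i \omega}}{\left(\omega^{2} + 361\right)^{2}}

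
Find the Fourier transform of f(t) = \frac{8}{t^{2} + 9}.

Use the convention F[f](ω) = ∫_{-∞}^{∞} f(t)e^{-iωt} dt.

F(ω) = \frac{8 \pi e^{- 3 \left|{\omega}\right|}}{3}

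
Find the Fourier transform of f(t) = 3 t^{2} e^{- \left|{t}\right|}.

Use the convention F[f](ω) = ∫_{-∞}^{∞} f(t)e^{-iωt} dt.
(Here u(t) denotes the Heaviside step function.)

F(ω) = \frac{12 \left(1 - 3 \omega^{2}\right)}{\left(\omega^{2} + 1\right)^{3}}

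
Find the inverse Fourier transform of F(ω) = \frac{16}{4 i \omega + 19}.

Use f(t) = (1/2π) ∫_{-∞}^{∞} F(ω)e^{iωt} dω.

f(t) = 4 e^{- \frac{19 t}{4}} u\left(t\right)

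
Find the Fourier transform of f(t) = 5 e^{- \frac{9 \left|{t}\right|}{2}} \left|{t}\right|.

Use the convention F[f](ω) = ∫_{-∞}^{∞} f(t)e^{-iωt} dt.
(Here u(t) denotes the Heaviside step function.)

F(ω) = \frac{40 \left(81 - 4 \omega^{2}\right)}{\left(4 \omega^{2} + 81\right)^{2}}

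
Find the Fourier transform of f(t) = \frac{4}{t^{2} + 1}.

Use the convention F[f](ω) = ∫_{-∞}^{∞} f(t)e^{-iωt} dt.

F(ω) = 4 \pi e^{- \left|{\omega}\right|}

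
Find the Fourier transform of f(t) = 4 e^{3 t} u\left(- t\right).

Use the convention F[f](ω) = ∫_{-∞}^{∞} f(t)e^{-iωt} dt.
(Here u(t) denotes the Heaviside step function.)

F(ω) = - \frac{4}{i \omega - 3}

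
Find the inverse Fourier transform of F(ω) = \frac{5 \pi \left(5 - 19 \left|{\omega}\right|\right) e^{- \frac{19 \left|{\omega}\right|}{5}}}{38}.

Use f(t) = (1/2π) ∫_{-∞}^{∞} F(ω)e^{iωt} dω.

f(t) = \frac{5 t^{2}}{\left(t^{2} + \frac{361}{25}\right)^{2}}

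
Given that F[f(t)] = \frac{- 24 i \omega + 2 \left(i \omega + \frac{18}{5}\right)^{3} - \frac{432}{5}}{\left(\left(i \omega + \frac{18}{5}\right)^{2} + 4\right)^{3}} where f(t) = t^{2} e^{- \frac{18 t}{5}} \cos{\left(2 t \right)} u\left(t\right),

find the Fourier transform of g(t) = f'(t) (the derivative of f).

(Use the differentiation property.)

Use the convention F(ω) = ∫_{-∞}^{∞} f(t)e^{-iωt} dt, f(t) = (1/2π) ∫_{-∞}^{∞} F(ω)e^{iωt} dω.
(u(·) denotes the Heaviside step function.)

F[g](ω) = - \frac{250 i \omega \left(1500 i \omega - \left(5 i \omega + 18\right)^{3} + 5400\right)}{\left(\left(5 i \omega + 18\right)^{2} + 100\right)^{3}}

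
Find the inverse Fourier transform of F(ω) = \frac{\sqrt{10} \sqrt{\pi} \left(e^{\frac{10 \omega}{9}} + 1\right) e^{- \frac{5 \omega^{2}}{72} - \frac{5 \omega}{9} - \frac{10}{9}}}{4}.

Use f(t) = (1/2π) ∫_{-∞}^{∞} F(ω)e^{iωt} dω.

f(t) = 3 e^{- \frac{18 t^{2}}{5}} \cos{\left(4 t \right)}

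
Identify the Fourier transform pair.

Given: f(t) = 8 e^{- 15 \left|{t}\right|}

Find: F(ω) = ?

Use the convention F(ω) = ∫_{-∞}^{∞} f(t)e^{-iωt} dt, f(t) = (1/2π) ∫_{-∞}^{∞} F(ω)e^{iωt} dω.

F(ω) = \frac{240}{\omega^{2} + 225}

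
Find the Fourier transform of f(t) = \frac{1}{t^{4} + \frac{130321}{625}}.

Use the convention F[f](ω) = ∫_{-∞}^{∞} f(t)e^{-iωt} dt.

F(ω) = \frac{125 \pi e^{- \frac{19 \sqrt{2} \left|{\omega}\right|}{10}} \sin{\left(\frac{19 \sqrt{2} \left|{\omega}\right|}{10} + \frac{\pi}{4} \right)}}{6859}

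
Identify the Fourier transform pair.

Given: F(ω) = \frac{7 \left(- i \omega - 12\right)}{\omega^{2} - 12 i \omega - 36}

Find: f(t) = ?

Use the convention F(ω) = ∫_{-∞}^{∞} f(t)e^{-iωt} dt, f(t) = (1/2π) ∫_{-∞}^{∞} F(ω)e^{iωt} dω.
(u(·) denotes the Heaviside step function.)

f(t) = 7 \left(6 t + 1\right) e^{- 6 t} u\left(t\right)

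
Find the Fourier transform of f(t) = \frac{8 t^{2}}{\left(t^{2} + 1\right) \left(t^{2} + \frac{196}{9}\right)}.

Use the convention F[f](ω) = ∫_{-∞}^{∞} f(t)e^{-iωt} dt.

F(ω) = - \frac{72 \pi e^{- \left|{\omega}\right|}}{187} + \frac{336 \pi e^{- \frac{14 \left|{\omega}\right|}{3}}}{187}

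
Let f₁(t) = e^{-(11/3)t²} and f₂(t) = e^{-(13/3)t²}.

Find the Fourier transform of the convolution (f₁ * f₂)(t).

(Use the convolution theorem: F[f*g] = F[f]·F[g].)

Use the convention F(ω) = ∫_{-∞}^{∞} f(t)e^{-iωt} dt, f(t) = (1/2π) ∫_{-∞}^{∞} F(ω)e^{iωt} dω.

F[f₁*f₂](ω) = \frac{3 \sqrt{143} \pi e^{- \frac{18 \omega^{2}}{143}}}{143}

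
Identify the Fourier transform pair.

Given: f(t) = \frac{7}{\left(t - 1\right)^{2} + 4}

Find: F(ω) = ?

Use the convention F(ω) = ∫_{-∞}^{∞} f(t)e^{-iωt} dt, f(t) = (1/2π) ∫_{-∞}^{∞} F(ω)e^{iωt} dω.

F(ω) = \frac{7 \pi e^{- i \omega - 2 \left|{\omega}\right|}}{2}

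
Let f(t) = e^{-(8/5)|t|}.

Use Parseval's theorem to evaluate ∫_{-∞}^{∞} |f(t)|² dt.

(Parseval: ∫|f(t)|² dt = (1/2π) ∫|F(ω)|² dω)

∫|f(t)|² dt = \frac{5}{8}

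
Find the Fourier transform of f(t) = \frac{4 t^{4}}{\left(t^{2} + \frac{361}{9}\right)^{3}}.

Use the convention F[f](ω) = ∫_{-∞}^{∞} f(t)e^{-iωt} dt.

F(ω) = \frac{\pi \left(361 \omega^{2} - 285 \left|{\omega}\right| + 27\right) e^{- \frac{19 \left|{\omega}\right|}{3}}}{114}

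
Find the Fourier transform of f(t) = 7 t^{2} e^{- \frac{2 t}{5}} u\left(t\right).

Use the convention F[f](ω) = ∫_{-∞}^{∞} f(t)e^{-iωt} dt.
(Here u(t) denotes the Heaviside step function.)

F(ω) = \frac{1750}{\left(5 i \omega + 2\right)^{3}}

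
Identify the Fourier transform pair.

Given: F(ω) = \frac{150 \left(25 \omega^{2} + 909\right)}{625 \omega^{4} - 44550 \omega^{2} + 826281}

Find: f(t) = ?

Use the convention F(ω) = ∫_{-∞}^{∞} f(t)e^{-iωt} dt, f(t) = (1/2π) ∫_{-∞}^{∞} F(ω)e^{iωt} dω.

f(t) = 5 e^{- \frac{3 \left|{t}\right|}{5}} \cos{\left(6 t \right)}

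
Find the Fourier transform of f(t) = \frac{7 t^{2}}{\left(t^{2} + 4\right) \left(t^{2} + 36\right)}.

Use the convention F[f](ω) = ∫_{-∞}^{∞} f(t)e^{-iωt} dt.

F(ω) = \frac{7 \pi \left(3 - e^{4 \left|{\omega}\right|}\right) e^{- 6 \left|{\omega}\right|}}{16}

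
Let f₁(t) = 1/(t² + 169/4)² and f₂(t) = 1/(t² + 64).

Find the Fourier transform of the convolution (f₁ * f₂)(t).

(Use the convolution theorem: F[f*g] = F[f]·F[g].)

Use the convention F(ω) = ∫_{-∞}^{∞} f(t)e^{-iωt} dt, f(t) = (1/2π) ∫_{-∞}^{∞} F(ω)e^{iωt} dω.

F[f₁*f₂](ω) = \frac{\pi^{2} \left(13 \left|{\omega}\right| + 2\right) e^{- \frac{29 \left|{\omega}\right|}{2}}}{8788}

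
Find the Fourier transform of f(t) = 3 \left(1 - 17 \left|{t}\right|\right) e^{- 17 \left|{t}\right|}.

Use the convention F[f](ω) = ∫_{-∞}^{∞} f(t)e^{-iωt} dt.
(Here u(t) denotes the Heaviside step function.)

F(ω) = \frac{204 \omega^{2}}{\left(\omega^{2} + 289\right)^{2}}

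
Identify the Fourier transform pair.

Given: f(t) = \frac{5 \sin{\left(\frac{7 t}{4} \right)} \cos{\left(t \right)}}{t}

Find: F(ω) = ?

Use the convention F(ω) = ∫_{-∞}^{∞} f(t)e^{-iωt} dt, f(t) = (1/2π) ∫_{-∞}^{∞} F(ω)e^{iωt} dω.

F(ω) = \begin{cases} 5 \pi & \text{for}\: \omega > - \frac{3}{4} \wedge \omega < \frac{3}{4} \\\frac{5 \pi}{2} & \text{for}\: \omega > - \frac{11}{4} \wedge \omega < \frac{11}{4} \\0 & \text{otherwise} \end{cases}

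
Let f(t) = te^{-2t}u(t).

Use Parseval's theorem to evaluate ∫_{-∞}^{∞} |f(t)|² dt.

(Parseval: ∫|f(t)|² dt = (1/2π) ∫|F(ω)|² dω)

∫|f(t)|² dt = \frac{1}{32}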